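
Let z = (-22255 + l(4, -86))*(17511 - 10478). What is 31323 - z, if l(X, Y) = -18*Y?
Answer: 145663654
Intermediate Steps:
z = -145632331 (z = (-22255 - 18*(-86))*(17511 - 10478) = (-22255 + 1548)*7033 = -20707*7033 = -145632331)
31323 - z = 31323 - 1*(-145632331) = 31323 + 145632331 = 145663654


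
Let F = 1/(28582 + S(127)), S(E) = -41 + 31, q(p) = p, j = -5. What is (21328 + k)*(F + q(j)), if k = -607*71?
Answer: 3109897571/28572 ≈ 1.0884e+5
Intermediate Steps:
S(E) = -10
F = 1/28572 (F = 1/(28582 - 10) = 1/28572 ≈ 3.4999e-5)
k = -43097
(21328 + k)*(F + q(j)) = (21328 - 43097)*(1/28572 - 5) = -21769*(-142859/28572) = 3109897571/28572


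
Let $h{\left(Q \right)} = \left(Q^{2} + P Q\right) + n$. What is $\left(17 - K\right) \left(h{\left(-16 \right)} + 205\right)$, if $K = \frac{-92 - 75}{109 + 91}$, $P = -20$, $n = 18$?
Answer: $\frac{2850033}{200} \approx 14250.0$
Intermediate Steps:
$h{\left(Q \right)} = 18 + Q^{2} - 20 Q$ ($h{\left(Q \right)} = \left(Q^{2} - 20 Q\right) + 18 = 18 + Q^{2} - 20 Q$)
$K = - \frac{167}{200} \approx -0.835$
$\left(17 - K\right) \left(h{\left(-16 \right)} + 205\right) = \left(17 - - \frac{167}{200}\right) \left(\left(18 + \left(-16\right)^{2} - -320\right) + 205\right) = \left(17 + \frac{167}{200}\right) \left(\left(18 + 256 + 320\right) + 205\right) = \frac{3567 \left(594 + 205\right)}{200} = \frac{3567}{200} \cdot 799 = \frac{2850033}{200}$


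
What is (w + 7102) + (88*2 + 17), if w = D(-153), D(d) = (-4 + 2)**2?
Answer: 7299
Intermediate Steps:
D(d) = 4 (D(d) = (-2)**2 = 4)
w = 4
(w + 7102) + (88*2 + 17) = (4 + 7102) + (88*2 + 17) = 7106 + (176 + 17) = 7106 + 193 = 7299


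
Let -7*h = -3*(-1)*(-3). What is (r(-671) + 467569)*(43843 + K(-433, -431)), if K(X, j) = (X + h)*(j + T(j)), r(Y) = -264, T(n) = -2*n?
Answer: -465239979205/7 ≈ -6.6463e+10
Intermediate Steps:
h = 9/7 (h = -(-3*(-1))*(-3)/7 = -3*(-3)/7 = -1/7*(-9) = 9/7 ≈ 1.2857)
K(X, j) = -j*(9/7 + X) (K(X, j) = (X + 9/7)*(j - 2*j) = (9/7 + X)*(-j) = -j*(9/7 + X))
(r(-671) + 467569)*(43843 + K(-433, -431)) = (-264 + 467569)*(43843 + (1/7)*(-431)*(-9 - 7*(-433))) = 467305*(43843 + (1/7)*(-431)*(-9 + 3031)) = 467305*(43843 + (1/7)*(-431)*3022) = 467305*(43843 - 1302482/7) = 467305*(-995581/7) = -465239979205/7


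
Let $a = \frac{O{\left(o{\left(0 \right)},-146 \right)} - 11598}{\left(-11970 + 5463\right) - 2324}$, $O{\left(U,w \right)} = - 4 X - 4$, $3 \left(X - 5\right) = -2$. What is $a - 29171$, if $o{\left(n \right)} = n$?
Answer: $- \frac{772792445}{26493} \approx -29170.0$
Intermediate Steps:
$X = \frac{13}{3}$ ($X = 5 + \frac{1}{3} \left(-2\right) = 5 - \frac{2}{3} = \frac{13}{3} \approx 4.3333$)
$O{\left(U,w \right)} = - \frac{64}{3}$ ($O{\left(U,w \right)} = \left(-4\right) \frac{13}{3} - 4 = - \frac{52}{3} - 4 = - \frac{64}{3}$)
$a = \frac{34858}{26493}$ ($a = \frac{- \frac{64}{3} - 11598}{\left(-11970 + 5463\right) - 2324} = - \frac{34858}{3 \left(-6507 - 2324\right)} = - \frac{34858}{3 \left(-8831\right)} = \left(- \frac{34858}{3}\right) \left(- \frac{1}{8831}\right) = \frac{34858}{26493} \approx 1.3157$)
$a - 29171 = \frac{34858}{26493} - 29171 = - \frac{772792445}{26493}$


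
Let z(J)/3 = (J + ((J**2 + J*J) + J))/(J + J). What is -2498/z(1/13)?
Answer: -16237/21 ≈ -773.19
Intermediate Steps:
z(J) = 3*(2*J + 2*J**2)/(2*J) (z(J) = 3*((J + ((J**2 + J*J) + J))/(J + J)) = 3*((J + ((J**2 + J**2) + J))/((2*J))) = 3*((J + (2*J**2 + J))*(1/(2*J))) = 3*((J + (J + 2*J**2))*(1/(2*J))) = 3*((2*J + 2*J**2)*(1/(2*J))) = 3*((2*J + 2*J**2)/(2*J)) = 3*(2*J + 2*J**2)/(2*J))
-2498/z(1/13) = -2498/(3 + 3/13) = -2498/42/13 = -2498*13/42 = -16237/21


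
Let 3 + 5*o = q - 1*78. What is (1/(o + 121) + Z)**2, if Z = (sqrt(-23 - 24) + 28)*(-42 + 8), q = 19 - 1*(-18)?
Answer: 268128139117/314721 + 2136268*I*sqrt(47)/33 ≈ 8.5196e+5 + 4.438e+5*I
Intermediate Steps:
q = 37 (q = 19 + 18 = 37)
o = -44/5 (o = -3/5 + (37 - 1*78)/5 = -3/5 + (37 - 78)/5 = -3/5 + (1/5)*(-41) = -3/5 - 41/5 = -44/5 ≈ -8.8000)
Z = -952 - 34*I*sqrt(47) (Z = (sqrt(-47) + 28)*(-34) = (I*sqrt(47) + 28)*(-34) = (28 + I*sqrt(47))*(-34) = -952 - 34*I*sqrt(47) ≈ -952.0 - 233.09*I)
(1/(o + 121) + Z)**2 = (1/(-44/5 + 121) + (-952 - 34*I*sqrt(47)))**2 = (1/(561/5) + (-952 - 34*I*sqrt(47)))**2 = (5/561 + (-952 - 34*I*sqrt(47)))**2 = (-534067/561 - 34*I*sqrt(47))**2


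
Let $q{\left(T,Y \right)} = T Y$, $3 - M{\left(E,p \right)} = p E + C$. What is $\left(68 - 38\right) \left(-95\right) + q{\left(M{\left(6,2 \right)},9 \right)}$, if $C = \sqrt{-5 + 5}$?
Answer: $-2931$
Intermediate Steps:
$C = 0$ ($C = \sqrt{0} = 0$)
$M{\left(E,p \right)} = 3 - E p$ ($M{\left(E,p \right)} = 3 - \left(p E + 0\right) = 3 - \left(E p + 0\right) = 3 - E p$)
$\left(68 - 38\right) \left(-95\right) + q{\left(M{\left(6,2 \right)},9 \right)} = \left(68 - 38\right) \left(-95\right) + \left(3 - 6 \cdot 2\right) 9 = 30 \left(-95\right) + \left(3 - 12\right) 9 = -2850 - 81 = -2931$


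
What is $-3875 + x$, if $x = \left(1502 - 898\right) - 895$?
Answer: $-4166$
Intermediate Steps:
$x = -291$ ($x = 604 - 895 = -291$)
$-3875 + x = -3875 - 291 = -4166$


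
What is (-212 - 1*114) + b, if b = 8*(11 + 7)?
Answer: -182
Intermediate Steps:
b = 144 (b = 8*18 = 144)
(-212 - 1*114) + b = (-212 - 1*114) + 144 = (-212 - 114) + 144 = -326 + 144 = -182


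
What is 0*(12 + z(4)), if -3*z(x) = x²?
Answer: 0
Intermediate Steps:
z(x) = -x²/3
0*(12 + z(4)) = 0*(12 - ⅓*4²) = 0*(12 - ⅓*16) = 0*(12 - 16/3) = 0*(20/3) = 0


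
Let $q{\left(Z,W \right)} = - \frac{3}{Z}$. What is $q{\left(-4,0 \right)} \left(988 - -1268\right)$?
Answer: $1692$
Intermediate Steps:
$q{\left(-4,0 \right)} \left(988 - -1268\right) = - \frac{3}{-4} \left(988 - -1268\right) = \left(-3\right) \left(- \frac{1}{4}\right) \left(988 + 1268\right) = \frac{3}{4} \cdot 2256 = 1692$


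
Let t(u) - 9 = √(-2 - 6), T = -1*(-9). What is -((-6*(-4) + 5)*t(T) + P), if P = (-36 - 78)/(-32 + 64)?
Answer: -4119/16 - 58*I*√2 ≈ -257.44 - 82.024*I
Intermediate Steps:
T = 9
t(u) = 9 + 2*I*√2 (t(u) = 9 + √(-2 - 6) = 9 + √(-8) = 9 + 2*I*√2)
P = -57/16 (P = -114/32 = -114*1/32 = -57/16 ≈ -3.5625)
-((-6*(-4) + 5)*t(T) + P) = -((-6*(-4) + 5)*(9 + 2*I*√2) - 57/16) = -((24 + 5)*(9 + 2*I*√2) - 57/16) = -(29*(9 + 2*I*√2) - 57/16) = -((261 + 58*I*√2) - 57/16) = -(4119/16 + 58*I*√2) = -4119/16 - 58*I*√2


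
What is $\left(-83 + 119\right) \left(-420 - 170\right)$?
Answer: $-21240$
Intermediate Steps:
$\left(-83 + 119\right) \left(-420 - 170\right) = 36 \left(-590\right) = -21240$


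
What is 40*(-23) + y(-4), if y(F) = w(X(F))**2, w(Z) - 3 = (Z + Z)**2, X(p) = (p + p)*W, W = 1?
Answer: 66161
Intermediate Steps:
X(p) = 2*p (X(p) = (p + p)*1 = (2*p)*1 = 2*p)
w(Z) = 3 + 4*Z**2 (w(Z) = 3 + (Z + Z)**2 = 3 + (2*Z)**2 = 3 + 4*Z**2)
y(F) = (3 + 16*F**2)**2 (y(F) = (3 + 4*(2*F)**2)**2 = (3 + 4*(4*F**2))**2 = (3 + 16*F**2)**2)
40*(-23) + y(-4) = 40*(-23) + (3 + 16*(-4)**2)**2 = -920 + (3 + 16*16)**2 = -920 + (3 + 256)**2 = -920 + 259**2 = -920 + 67081 = 66161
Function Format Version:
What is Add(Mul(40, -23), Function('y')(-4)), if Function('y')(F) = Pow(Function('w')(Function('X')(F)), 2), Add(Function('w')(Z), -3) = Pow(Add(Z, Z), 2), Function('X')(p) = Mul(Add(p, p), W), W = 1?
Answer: 66161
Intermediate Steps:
Function('X')(p) = Mul(2, p) (Function('X')(p) = Mul(Add(p, p), 1) = Mul(Mul(2, p), 1) = Mul(2, p))
Function('w')(Z) = Add(3, Mul(4, Pow(Z, 2))) (Function('w')(Z) = Add(3, Pow(Add(Z, Z), 2)) = Add(3, Pow(Mul(2, Z), 2)) = Add(3, Mul(4, Pow(Z, 2))))
Function('y')(F) = Pow(Add(3, Mul(16, Pow(F, 2))), 2) (Function('y')(F) = Pow(Add(3, Mul(4, Pow(Mul(2, F), 2))), 2) = Pow(Add(3, Mul(4, Mul(4, Pow(F, 2)))), 2) = Pow(Add(3, Mul(16, Pow(F, 2))), 2))
Add(Mul(40, -23), Function('y')(-4)) = Add(Mul(40, -23), Pow(Add(3, Mul(16, Pow(-4, 2))), 2)) = Add(-920, Pow(Add(3, Mul(16, 16)), 2)) = Add(-920, Pow(Add(3, 256), 2)) = Add(-920, Pow(259, 2)) = Add(-920, 67081) = 66161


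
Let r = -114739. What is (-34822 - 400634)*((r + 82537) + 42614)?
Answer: -4533967872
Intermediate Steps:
(-34822 - 400634)*((r + 82537) + 42614) = (-34822 - 400634)*((-114739 + 82537) + 42614) = -435456*(-32202 + 42614) = -435456*10412 = -4533967872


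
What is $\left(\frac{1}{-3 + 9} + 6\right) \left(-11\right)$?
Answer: $- \frac{407}{6} \approx -67.833$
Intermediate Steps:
$\left(\frac{1}{-3 + 9} + 6\right) \left(-11\right) = \left(\frac{1}{6} + 6\right) \left(-11\right) = \frac{37}{6} \left(-11\right) = - \frac{407}{6}$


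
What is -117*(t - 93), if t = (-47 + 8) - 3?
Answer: 15795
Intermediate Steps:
t = -42 (t = -39 - 3 = -42)
-117*(t - 93) = -117*(-42 - 93) = -117*(-135) = 15795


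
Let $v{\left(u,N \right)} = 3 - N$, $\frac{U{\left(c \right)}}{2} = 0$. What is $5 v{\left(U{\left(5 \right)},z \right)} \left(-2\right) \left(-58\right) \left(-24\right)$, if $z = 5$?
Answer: $27840$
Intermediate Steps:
$U{\left(c \right)} = 0$ ($U{\left(c \right)} = 2 \cdot 0 = 0$)
$5 v{\left(U{\left(5 \right)},z \right)} \left(-2\right) \left(-58\right) \left(-24\right) = 5 \left(3 - 5\right) \left(-2\right) \left(-58\right) \left(-24\right) = 5 \left(-2\right) \left(-2\right) \left(-58\right) \left(-24\right) = \left(-10\right) \left(-2\right) \left(-58\right) \left(-24\right) = 20 \left(-58\right) \left(-24\right) = \left(-1160\right) \left(-24\right) = 27840$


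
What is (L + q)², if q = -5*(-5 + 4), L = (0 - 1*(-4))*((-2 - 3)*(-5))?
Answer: 11025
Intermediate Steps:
L = 100 (L = (0 + 4)*(-5*(-5)) = 4*25 = 100)
q = 5 (q = -5*(-1) = 5)
(L + q)² = (100 + 5)² = 105² = 11025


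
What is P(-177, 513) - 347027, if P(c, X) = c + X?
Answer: -346691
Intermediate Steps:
P(c, X) = X + c
P(-177, 513) - 347027 = (513 - 177) - 347027 = 336 - 347027 = -346691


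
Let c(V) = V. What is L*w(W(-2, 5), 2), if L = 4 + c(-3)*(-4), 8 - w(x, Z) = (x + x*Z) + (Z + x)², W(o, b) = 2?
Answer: -224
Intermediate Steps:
w(x, Z) = 8 - x - (Z + x)² - Z*x (w(x, Z) = 8 - ((x + x*Z) + (Z + x)²) = 8 - ((x + Z*x) + (Z + x)²) = 8 - (x + (Z + x)² + Z*x) = 8 + (-x - (Z + x)² - Z*x) = 8 - x - (Z + x)² - Z*x)
L = 16 (L = 4 - 3*(-4) = 4 + 12 = 16)
L*w(W(-2, 5), 2) = 16*(8 - 1*2 - (2 + 2)² - 1*2*2) = 16*(8 - 2 - 1*4² - 4) = 16*(8 - 2 - 1*16 - 4) = 16*(8 - 2 - 16 - 4) = 16*(-14) = -224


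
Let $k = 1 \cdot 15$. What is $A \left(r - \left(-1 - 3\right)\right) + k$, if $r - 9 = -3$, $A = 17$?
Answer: $185$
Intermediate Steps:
$r = 6$ ($r = 9 - 3 = 6$)
$k = 15$
$A \left(r - \left(-1 - 3\right)\right) + k = 17 \left(6 - \left(-1 - 3\right)\right) + 15 = 17 \left(6 - -4\right) + 15 = 17 \left(6 + 4\right) + 15 = 17 \cdot 10 + 15 = 170 + 15 = 185$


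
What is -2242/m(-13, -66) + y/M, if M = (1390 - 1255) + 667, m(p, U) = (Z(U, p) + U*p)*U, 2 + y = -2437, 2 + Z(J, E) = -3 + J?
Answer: -62444227/20828742 ≈ -2.9980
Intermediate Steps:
Z(J, E) = -5 + J (Z(J, E) = -2 + (-3 + J) = -5 + J)
y = -2439 (y = -2 - 2437 = -2439)
m(p, U) = U*(-5 + U + U*p) (m(p, U) = ((-5 + U) + U*p)*U = (-5 + U + U*p)*U = U*(-5 + U + U*p))
M = 802 (M = 135 + 667 = 802)
-2242/m(-13, -66) + y/M = -2242*(-1/(66*(-5 - 66 - 66*(-13)))) - 2439/802 = -2242*(-1/(66*(-5 - 66 + 858))) - 2439*1/802 = -2242/((-66*787)) - 2439/802 = -2242/(-51942) - 2439/802 = -2242*(-1/51942) - 2439/802 = 1121/25971 - 2439/802 = -62444227/20828742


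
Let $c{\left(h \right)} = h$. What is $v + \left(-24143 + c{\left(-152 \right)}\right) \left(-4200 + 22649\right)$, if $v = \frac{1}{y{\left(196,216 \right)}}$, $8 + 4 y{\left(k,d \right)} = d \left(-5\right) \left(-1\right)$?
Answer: $- \frac{120122545939}{268} \approx -4.4822 \cdot 10^{8}$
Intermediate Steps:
$y{\left(k,d \right)} = -2 + \frac{5 d}{4}$ ($y{\left(k,d \right)} = -2 + \frac{d \left(-5\right) \left(-1\right)}{4} = -2 + \frac{- 5 d \left(-1\right)}{4} = -2 + \frac{5 d}{4}$)
$v = \frac{1}{268}$ ($v = \frac{1}{-2 + \frac{5}{4} \cdot 216} = \frac{1}{-2 + 270} = \frac{1}{268} \approx 0.0037313$)
$v + \left(-24143 + c{\left(-152 \right)}\right) \left(-4200 + 22649\right) = \frac{1}{268} + \left(-24143 - 152\right) \left(-4200 + 22649\right) = \frac{1}{268} - 448218455 = - \frac{120122545939}{268}$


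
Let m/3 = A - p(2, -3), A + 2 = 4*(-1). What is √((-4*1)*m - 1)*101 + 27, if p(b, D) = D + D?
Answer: 27 + 101*I ≈ 27.0 + 101.0*I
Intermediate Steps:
A = -6 (A = -2 + 4*(-1) = -2 - 4 = -6)
p(b, D) = 2*D
m = 0 (m = 3*(-6 - 2*(-3)) = 3*(-6 - 1*(-6)) = 3*(-6 + 6) = 3*0 = 0)
√((-4*1)*m - 1)*101 + 27 = √(-4*1*0 - 1)*101 + 27 = √(-4*0 - 1)*101 + 27 = √(0 - 1)*101 + 27 = √(-1)*101 + 27 = I*101 + 27 = 101*I + 27 = 27 + 101*I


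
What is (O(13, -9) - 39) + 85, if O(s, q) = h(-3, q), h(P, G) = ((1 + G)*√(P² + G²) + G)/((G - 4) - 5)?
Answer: 93/2 + 4*√10/3 ≈ 50.716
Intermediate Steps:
h(P, G) = (G + √(G² + P²)*(1 + G))/(-9 + G) (h(P, G) = ((1 + G)*√(G² + P²) + G)/((-4 + G) - 5) = (√(G² + P²)*(1 + G) + G)/(-9 + G) = (G + √(G² + P²)*(1 + G))/(-9 + G))
O(s, q) = (q + √(9 + q²) + q*√(9 + q²))/(-9 + q) (O(s, q) = (q + √(q² + (-3)²) + q*√(q² + (-3)²))/(-9 + q) = (q + √(q² + 9) + q*√(q² + 9))/(-9 + q) = (q + √(9 + q²) + q*√(9 + q²))/(-9 + q))
(O(13, -9) - 39) + 85 = ((-9 + √(9 + (-9)²) - 9*√(9 + (-9)²))/(-9 - 9) - 39) + 85 = ((-9 + √(9 + 81) - 9*√(9 + 81))/(-18) - 39) + 85 = (-(-9 + √90 - 27*√10)/18 - 39) + 85 = (-(-9 + 3*√10 - 27*√10)/18 - 39) + 85 = (-(-9 - 24*√10)/18 - 39) + 85 = ((½ + 4*√10/3) - 39) + 85 = (-77/2 + 4*√10/3) + 85 = 93/2 + 4*√10/3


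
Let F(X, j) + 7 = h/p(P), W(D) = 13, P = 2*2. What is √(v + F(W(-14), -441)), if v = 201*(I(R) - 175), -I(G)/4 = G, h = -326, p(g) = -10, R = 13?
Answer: I*√1140035/5 ≈ 213.54*I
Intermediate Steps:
P = 4
I(G) = -4*G
F(X, j) = 128/5 (F(X, j) = -7 - 326/(-10) = -7 - 326*(-⅒) = -7 + 163/5 = 128/5)
v = -45627 (v = 201*(-4*13 - 175) = 201*(-52 - 175) = 201*(-227) = -45627)
√(v + F(W(-14), -441)) = √(-45627 + 128/5) = √(-228007/5) = I*√1140035/5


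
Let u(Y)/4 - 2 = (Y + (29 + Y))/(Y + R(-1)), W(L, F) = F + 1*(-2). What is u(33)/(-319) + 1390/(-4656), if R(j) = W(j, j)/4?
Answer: -12031/33368 ≈ -0.36056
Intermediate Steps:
W(L, F) = -2 + F (W(L, F) = F - 2 = -2 + F)
R(j) = -1/2 + j/4 (R(j) = (-2 + j)/4 = (-2 + j)*(1/4) = -1/2 + j/4)
u(Y) = 8 + 4*(29 + 2*Y)/(-3/4 + Y) (u(Y) = 8 + 4*((Y + (29 + Y))/(Y + (-1/2 + (1/4)*(-1)))) = 8 + 4*((29 + 2*Y)/(Y + (-1/2 - 1/4))) = 8 + 4*((29 + 2*Y)/(Y - 3/4)) = 8 + 4*((29 + 2*Y)/(-3/4 + Y)) = 8 + 4*(29 + 2*Y)/(-3/4 + Y))
u(33)/(-319) + 1390/(-4656) = (8*(55 + 8*33)/(-3 + 4*33))/(-319) + 1390/(-4656) = (8*(55 + 264)/(-3 + 132))*(-1/319) + 1390*(-1/4656) = (8*319/129)*(-1/319) - 695/2328 = (8*(1/129)*319)*(-1/319) - 695/2328 = (2552/129)*(-1/319) - 695/2328 = -8/129 - 695/2328 = -12031/33368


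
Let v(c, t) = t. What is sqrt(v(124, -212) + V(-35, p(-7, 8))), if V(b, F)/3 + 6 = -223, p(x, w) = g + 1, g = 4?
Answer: I*sqrt(899) ≈ 29.983*I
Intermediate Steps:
p(x, w) = 5 (p(x, w) = 4 + 1 = 5)
V(b, F) = -687 (V(b, F) = -18 + 3*(-223) = -18 - 669 = -687)
sqrt(v(124, -212) + V(-35, p(-7, 8))) = sqrt(-212 - 687) = sqrt(-899) = I*sqrt(899)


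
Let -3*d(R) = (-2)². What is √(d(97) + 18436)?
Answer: 2*√41478/3 ≈ 135.77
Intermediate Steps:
d(R) = -4/3 (d(R) = -⅓*(-2)² = -⅓*4 = -4/3)
√(d(97) + 18436) = √(-4/3 + 18436) = √(55304/3) = 2*√41478/3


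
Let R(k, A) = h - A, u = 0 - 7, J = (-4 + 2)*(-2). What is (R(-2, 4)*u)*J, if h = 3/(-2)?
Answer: 154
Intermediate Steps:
J = 4 (J = -2*(-2) = 4)
h = -3/2 (h = 3*(-½) = -3/2 ≈ -1.5000)
u = -7
R(k, A) = -3/2 - A
(R(-2, 4)*u)*J = ((-3/2 - 1*4)*(-7))*4 = ((-3/2 - 4)*(-7))*4 = -11/2*(-7)*4 = (77/2)*4 = 154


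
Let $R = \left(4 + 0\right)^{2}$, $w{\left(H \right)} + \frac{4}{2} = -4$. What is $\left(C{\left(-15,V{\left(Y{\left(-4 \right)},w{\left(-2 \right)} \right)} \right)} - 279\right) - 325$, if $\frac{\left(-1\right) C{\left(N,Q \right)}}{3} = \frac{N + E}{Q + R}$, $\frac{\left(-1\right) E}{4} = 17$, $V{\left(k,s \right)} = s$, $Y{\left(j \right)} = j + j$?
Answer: $- \frac{5791}{10} \approx -579.1$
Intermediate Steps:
$w{\left(H \right)} = -6$ ($w{\left(H \right)} = -2 - 4 = -6$)
$Y{\left(j \right)} = 2 j$
$R = 16$ ($R = 4^{2} = 16$)
$E = -68$ ($E = \left(-4\right) 17 = -68$)
$C{\left(N,Q \right)} = - \frac{3 \left(-68 + N\right)}{16 + Q}$ ($C{\left(N,Q \right)} = - 3 \frac{N - 68}{Q + 16} = - 3 \frac{-68 + N}{16 + Q} = - \frac{3 \left(-68 + N\right)}{16 + Q}$)
$\left(C{\left(-15,V{\left(Y{\left(-4 \right)},w{\left(-2 \right)} \right)} \right)} - 279\right) - 325 = \left(\frac{3 \left(68 - -15\right)}{16 - 6} - 279\right) - 325 = \left(\frac{3 \left(68 + 15\right)}{10} - 279\right) - 325 = \left(3 \cdot \frac{1}{10} \cdot 83 - 279\right) - 325 = \left(\frac{249}{10} - 279\right) - 325 = - \frac{2541}{10} - 325 = - \frac{5791}{10}$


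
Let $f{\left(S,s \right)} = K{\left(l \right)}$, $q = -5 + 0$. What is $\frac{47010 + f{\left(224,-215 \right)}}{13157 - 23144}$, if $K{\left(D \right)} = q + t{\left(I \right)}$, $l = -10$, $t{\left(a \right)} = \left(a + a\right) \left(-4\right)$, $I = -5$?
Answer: $- \frac{47045}{9987} \approx -4.7106$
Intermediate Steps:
$q = -5$
$t{\left(a \right)} = - 8 a$ ($t{\left(a \right)} = 2 a \left(-4\right) = - 8 a$)
$K{\left(D \right)} = 35$ ($K{\left(D \right)} = -5 - -40 = -5 + 40 = 35$)
$f{\left(S,s \right)} = 35$
$\frac{47010 + f{\left(224,-215 \right)}}{13157 - 23144} = \frac{47010 + 35}{13157 - 23144} = \frac{47045}{-9987} = 47045 \left(- \frac{1}{9987}\right) = - \frac{47045}{9987}$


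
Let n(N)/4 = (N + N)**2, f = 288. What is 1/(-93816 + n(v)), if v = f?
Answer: 1/1233288 ≈ 8.1084e-7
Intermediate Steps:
v = 288
n(N) = 16*N**2 (n(N) = 4*(N + N)**2 = 4*(2*N)**2 = 4*(4*N**2) = 16*N**2)
1/(-93816 + n(v)) = 1/(-93816 + 16*288**2) = 1/(-93816 + 16*82944) = 1/(-93816 + 1327104) = 1/1233288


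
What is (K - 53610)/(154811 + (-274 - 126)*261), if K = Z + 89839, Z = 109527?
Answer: 145756/50411 ≈ 2.8914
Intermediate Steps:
K = 199366 (K = 109527 + 89839 = 199366)
(K - 53610)/(154811 + (-274 - 126)*261) = (199366 - 53610)/(154811 + (-274 - 126)*261) = 145756/(154811 - 400*261) = 145756/(154811 - 104400) = 145756/50411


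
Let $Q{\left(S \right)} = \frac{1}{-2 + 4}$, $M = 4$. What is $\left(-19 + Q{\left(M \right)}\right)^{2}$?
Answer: $\frac{1369}{4} \approx 342.25$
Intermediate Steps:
$Q{\left(S \right)} = \frac{1}{2}$
$\left(-19 + Q{\left(M \right)}\right)^{2} = \left(-19 + \frac{1}{2}\right)^{2} = \left(- \frac{37}{2}\right)^{2} = \frac{1369}{4}$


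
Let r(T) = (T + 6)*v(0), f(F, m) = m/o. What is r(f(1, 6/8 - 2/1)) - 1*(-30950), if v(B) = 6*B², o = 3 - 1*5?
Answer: 30950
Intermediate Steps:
o = -2 (o = 3 - 5 = -2)
f(F, m) = -m/2 (f(F, m) = m/(-2) = m*(-½) = -m/2)
r(T) = 0 (r(T) = (T + 6)*(6*0²) = (6 + T)*(6*0) = (6 + T)*0 = 0)
r(f(1, 6/8 - 2/1)) - 1*(-30950) = 0 - 1*(-30950) = 0 + 30950 = 30950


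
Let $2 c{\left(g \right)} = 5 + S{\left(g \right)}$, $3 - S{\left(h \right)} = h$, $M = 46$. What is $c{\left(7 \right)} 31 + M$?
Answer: $\frac{123}{2} \approx 61.5$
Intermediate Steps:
$S{\left(h \right)} = 3 - h$
$c{\left(g \right)} = 4 - \frac{g}{2}$ ($c{\left(g \right)} = \frac{5 - \left(-3 + g\right)}{2} = \frac{8 - g}{2} = 4 - \frac{g}{2}$)
$c{\left(7 \right)} 31 + M = \left(4 - \frac{7}{2}\right) 31 + 46 = \frac{1}{2} \cdot 31 + 46 = \frac{31}{2} + 46 = \frac{123}{2}$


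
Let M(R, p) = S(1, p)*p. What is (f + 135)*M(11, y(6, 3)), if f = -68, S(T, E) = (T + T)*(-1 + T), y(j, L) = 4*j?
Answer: 0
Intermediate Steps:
S(T, E) = 2*T*(-1 + T) (S(T, E) = (2*T)*(-1 + T) = 2*T*(-1 + T))
M(R, p) = 0 (M(R, p) = (2*1*(-1 + 1))*p = (2*1*0)*p = 0*p = 0)
(f + 135)*M(11, y(6, 3)) = (-68 + 135)*0 = 67*0 = 0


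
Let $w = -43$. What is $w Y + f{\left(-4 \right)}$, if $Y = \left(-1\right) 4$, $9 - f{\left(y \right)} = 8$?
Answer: $173$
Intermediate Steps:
$f{\left(y \right)} = 1$ ($f{\left(y \right)} = 9 - 8 = 1$)
$Y = -4$
$w Y + f{\left(-4 \right)} = \left(-43\right) \left(-4\right) + 1 = 172 + 1 = 173$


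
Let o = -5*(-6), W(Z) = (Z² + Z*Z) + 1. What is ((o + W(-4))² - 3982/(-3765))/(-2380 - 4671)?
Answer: -14947267/26547015 ≈ -0.56305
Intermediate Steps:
W(Z) = 1 + 2*Z² (W(Z) = (Z² + Z²) + 1 = 2*Z² + 1 = 1 + 2*Z²)
o = 30
((o + W(-4))² - 3982/(-3765))/(-2380 - 4671) = ((30 + (1 + 2*(-4)²))² - 3982/(-3765))/(-2380 - 4671) = ((30 + (1 + 2*16))² - 3982*(-1/3765))/(-7051) = ((30 + (1 + 32))² + 3982/3765)*(-1/7051) = ((30 + 33)² + 3982/3765)*(-1/7051) = (63² + 3982/3765)*(-1/7051) = (3969 + 3982/3765)*(-1/7051) = (14947267/3765)*(-1/7051) = -14947267/26547015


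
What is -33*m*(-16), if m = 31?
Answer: 16368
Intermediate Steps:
-33*m*(-16) = -33*31*(-16) = -1023*(-16) = 16368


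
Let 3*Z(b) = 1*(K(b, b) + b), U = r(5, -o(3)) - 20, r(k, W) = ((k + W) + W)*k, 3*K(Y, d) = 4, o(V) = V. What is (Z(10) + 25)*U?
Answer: -6475/9 ≈ -719.44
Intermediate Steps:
K(Y, d) = 4/3 (K(Y, d) = (⅓)*4 = 4/3)
r(k, W) = k*(k + 2*W) (r(k, W) = ((W + k) + W)*k = (k + 2*W)*k = k*(k + 2*W))
U = -25 (U = 5*(5 + 2*(-1*3)) - 20 = 5*(5 + 2*(-3)) - 20 = 5*(5 - 6) - 20 = 5*(-1) - 20 = -5 - 20 = -25)
Z(b) = 4/9 + b/3 (Z(b) = (1*(4/3 + b))/3 = (4/3 + b)/3 = 4/9 + b/3)
(Z(10) + 25)*U = ((4/9 + (⅓)*10) + 25)*(-25) = ((4/9 + 10/3) + 25)*(-25) = (34/9 + 25)*(-25) = (259/9)*(-25) = -6475/9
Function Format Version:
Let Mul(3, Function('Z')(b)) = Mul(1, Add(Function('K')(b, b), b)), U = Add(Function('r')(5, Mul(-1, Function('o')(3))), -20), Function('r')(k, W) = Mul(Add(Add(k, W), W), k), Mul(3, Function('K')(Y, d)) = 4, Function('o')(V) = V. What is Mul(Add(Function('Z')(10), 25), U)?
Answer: Rational(-6475, 9) ≈ -719.44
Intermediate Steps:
Function('K')(Y, d) = Rational(4, 3) (Function('K')(Y, d) = Mul(Rational(1, 3), 4) = Rational(4, 3))
Function('r')(k, W) = Mul(k, Add(k, Mul(2, W))) (Function('r')(k, W) = Mul(Add(Add(W, k), W), k) = Mul(Add(k, Mul(2, W)), k) = Mul(k, Add(k, Mul(2, W))))
U = -25 (U = Add(Mul(5, Add(5, Mul(2, Mul(-1, 3)))), -20) = Add(Mul(5, Add(5, Mul(2, -3))), -20) = Add(Mul(5, Add(5, -6)), -20) = Add(Mul(5, -1), -20) = Add(-5, -20) = -25)
Function('Z')(b) = Add(Rational(4, 9), Mul(Rational(1, 3), b)) (Function('Z')(b) = Mul(Rational(1, 3), Mul(1, Add(Rational(4, 3), b))) = Mul(Rational(1, 3), Add(Rational(4, 3), b)) = Add(Rational(4, 9), Mul(Rational(1, 3), b)))
Mul(Add(Function('Z')(10), 25), U) = Mul(Add(Add(Rational(4, 9), Mul(Rational(1, 3), 10)), 25), -25) = Mul(Add(Add(Rational(4, 9), Rational(10, 3)), 25), -25) = Mul(Add(Rational(34, 9), 25), -25) = Mul(Rational(259, 9), -25) = Rational(-6475, 9)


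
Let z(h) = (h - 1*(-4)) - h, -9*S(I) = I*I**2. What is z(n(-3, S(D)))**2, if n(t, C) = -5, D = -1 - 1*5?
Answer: 16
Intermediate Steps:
D = -6 (D = -1 - 5 = -6)
S(I) = -I**3/9 (S(I) = -I*I**2/9 = -I**3/9)
z(h) = 4 (z(h) = (h + 4) - h = (4 + h) - h = 4)
z(n(-3, S(D)))**2 = 4**2 = 16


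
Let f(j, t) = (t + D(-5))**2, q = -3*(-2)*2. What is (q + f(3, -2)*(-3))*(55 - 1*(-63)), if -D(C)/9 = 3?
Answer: -296298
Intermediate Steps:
q = 12 (q = 6*2 = 12)
D(C) = -27 (D(C) = -9*3 = -27)
f(j, t) = (-27 + t)**2 (f(j, t) = (t - 27)**2 = (-27 + t)**2)
(q + f(3, -2)*(-3))*(55 - 1*(-63)) = (12 + (-27 - 2)**2*(-3))*(55 - 1*(-63)) = (12 + (-29)**2*(-3))*(55 + 63) = (12 + 841*(-3))*118 = (12 - 2523)*118 = -2511*118 = -296298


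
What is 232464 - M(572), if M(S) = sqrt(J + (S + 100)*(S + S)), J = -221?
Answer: 232464 - sqrt(768547) ≈ 2.3159e+5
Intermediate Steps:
M(S) = sqrt(-221 + 2*S*(100 + S)) (M(S) = sqrt(-221 + (S + 100)*(S + S)) = sqrt(-221 + (100 + S)*(2*S)) = sqrt(-221 + 2*S*(100 + S)))
232464 - M(572) = 232464 - sqrt(-221 + 2*572**2 + 200*572) = 232464 - sqrt(-221 + 2*327184 + 114400) = 232464 - sqrt(-221 + 654368 + 114400) = 232464 - sqrt(768547)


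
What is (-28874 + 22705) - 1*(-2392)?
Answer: -3777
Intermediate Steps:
(-28874 + 22705) - 1*(-2392) = -6169 + 2392 = -3777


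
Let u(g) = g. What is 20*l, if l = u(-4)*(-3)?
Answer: 240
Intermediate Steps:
l = 12 (l = -4*(-3) = 12)
20*l = 20*12 = 240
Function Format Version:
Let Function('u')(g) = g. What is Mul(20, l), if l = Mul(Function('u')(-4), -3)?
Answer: 240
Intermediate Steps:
l = 12 (l = Mul(-4, -3) = 12)
Mul(20, l) = Mul(20, 12) = 240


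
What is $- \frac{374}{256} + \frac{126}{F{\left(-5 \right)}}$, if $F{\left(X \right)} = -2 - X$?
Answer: $\frac{5189}{128} \approx 40.539$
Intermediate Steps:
$- \frac{374}{256} + \frac{126}{F{\left(-5 \right)}} = - \frac{374}{256} + \frac{126}{-2 - -5} = \left(-374\right) \frac{1}{256} + \frac{126}{-2 + 5} = - \frac{187}{128} + \frac{126}{3} = - \frac{187}{128} + 126 \cdot \frac{1}{3} = - \frac{187}{128} + 42 = \frac{5189}{128}$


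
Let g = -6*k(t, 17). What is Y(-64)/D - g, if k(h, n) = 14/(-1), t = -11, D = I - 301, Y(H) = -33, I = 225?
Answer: -6351/76 ≈ -83.566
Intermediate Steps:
D = -76 (D = 225 - 301 = -76)
k(h, n) = -14 (k(h, n) = 14*(-1) = -14)
g = 84 (g = -6*(-14) = 84)
Y(-64)/D - g = -33/(-76) - 1*84 = -33*(-1/76) - 84 = 33/76 - 84 = -6351/76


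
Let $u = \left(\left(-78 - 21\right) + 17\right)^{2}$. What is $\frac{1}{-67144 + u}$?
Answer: $- \frac{1}{60420} \approx -1.6551 \cdot 10^{-5}$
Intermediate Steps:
$u = 6724$ ($u = \left(\left(-78 - 21\right) + 17\right)^{2} = \left(-99 + 17\right)^{2} = \left(-82\right)^{2} = 6724$)
$\frac{1}{-67144 + u} = \frac{1}{-67144 + 6724} = \frac{1}{-60420} = - \frac{1}{60420}$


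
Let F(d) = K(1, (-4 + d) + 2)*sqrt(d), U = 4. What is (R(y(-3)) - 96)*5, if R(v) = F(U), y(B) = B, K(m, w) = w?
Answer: -460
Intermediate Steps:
F(d) = sqrt(d)*(-2 + d) (F(d) = ((-4 + d) + 2)*sqrt(d) = (-2 + d)*sqrt(d) = sqrt(d)*(-2 + d))
R(v) = 4 (R(v) = sqrt(4)*(-2 + 4) = 2*2 = 4)
(R(y(-3)) - 96)*5 = (4 - 96)*5 = -92*5 = -460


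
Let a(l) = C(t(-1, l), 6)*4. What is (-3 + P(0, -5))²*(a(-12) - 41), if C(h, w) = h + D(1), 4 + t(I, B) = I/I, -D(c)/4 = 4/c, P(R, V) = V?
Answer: -7488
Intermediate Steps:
D(c) = -16/c
t(I, B) = -3 (t(I, B) = -4 + I/I = -4 + 1 = -3)
C(h, w) = -16 + h (C(h, w) = h - 16/1 = h - 16*1 = h - 16 = -16 + h)
a(l) = -76 (a(l) = (-16 - 3)*4 = -19*4 = -76)
(-3 + P(0, -5))²*(a(-12) - 41) = (-3 - 5)²*(-76 - 41) = (-8)²*(-117) = 64*(-117) = -7488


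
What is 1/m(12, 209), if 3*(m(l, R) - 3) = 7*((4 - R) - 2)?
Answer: -1/480 ≈ -0.0020833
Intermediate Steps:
m(l, R) = 23/3 - 7*R/3 (m(l, R) = 3 + (7*((4 - R) - 2))/3 = 3 + (7*(2 - R))/3 = 3 + (14 - 7*R)/3 = 3 + (14/3 - 7*R/3) = 23/3 - 7*R/3)
1/m(12, 209) = 1/(23/3 - 7/3*209) = 1/(23/3 - 1463/3) = 1/(-480) = -1/480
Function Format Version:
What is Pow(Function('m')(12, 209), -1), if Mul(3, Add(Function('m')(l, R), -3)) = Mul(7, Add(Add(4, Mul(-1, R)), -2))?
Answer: Rational(-1, 480) ≈ -0.0020833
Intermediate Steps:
Function('m')(l, R) = Add(Rational(23, 3), Mul(Rational(-7, 3), R)) (Function('m')(l, R) = Add(3, Mul(Rational(1, 3), Mul(7, Add(Add(4, Mul(-1, R)), -2)))) = Add(3, Mul(Rational(1, 3), Mul(7, Add(2, Mul(-1, R))))) = Add(3, Mul(Rational(1, 3), Add(14, Mul(-7, R)))) = Add(3, Add(Rational(14, 3), Mul(Rational(-7, 3), R))) = Add(Rational(23, 3), Mul(Rational(-7, 3), R)))
Pow(Function('m')(12, 209), -1) = Pow(Add(Rational(23, 3), Mul(Rational(-7, 3), 209)), -1) = Pow(Add(Rational(23, 3), Rational(-1463, 3)), -1) = Pow(-480, -1) = Rational(-1, 480)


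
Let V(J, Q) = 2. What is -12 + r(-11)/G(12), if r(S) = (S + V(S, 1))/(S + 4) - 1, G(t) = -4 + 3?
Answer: -86/7 ≈ -12.286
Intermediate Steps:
G(t) = -1
r(S) = -1 + (2 + S)/(4 + S) (r(S) = (S + 2)/(S + 4) - 1 = (2 + S)/(4 + S) - 1 = -1 + (2 + S)/(4 + S))
-12 + r(-11)/G(12) = -12 + (-2/(4 - 11))/(-1) = -12 - (-2)/(-7) = -12 - (-2)*(-1)/7 = -12 - 1*2/7 = -12 - 2/7 = -86/7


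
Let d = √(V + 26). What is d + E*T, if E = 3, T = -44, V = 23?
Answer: -125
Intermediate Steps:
d = 7 (d = √(23 + 26) = √49 = 7)
d + E*T = 7 + 3*(-44) = 7 - 132 = -125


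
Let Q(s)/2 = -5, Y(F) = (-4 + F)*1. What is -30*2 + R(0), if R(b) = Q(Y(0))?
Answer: -70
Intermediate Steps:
Y(F) = -4 + F
Q(s) = -10 (Q(s) = 2*(-5) = -10)
R(b) = -10
-30*2 + R(0) = -30*2 - 10 = -60 - 10 = -70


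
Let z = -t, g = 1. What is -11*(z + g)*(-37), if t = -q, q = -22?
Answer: -8547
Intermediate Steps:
t = 22 (t = -1*(-22) = 22)
z = -22 (z = -1*22 = -22)
-11*(z + g)*(-37) = -11*(-22 + 1)*(-37) = -(-231)*(-37) = -11*777 = -8547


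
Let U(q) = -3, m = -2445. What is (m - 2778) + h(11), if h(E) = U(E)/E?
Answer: -57456/11 ≈ -5223.3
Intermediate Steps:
h(E) = -3/E
(m - 2778) + h(11) = (-2445 - 2778) - 3/11 = -5223 - 3*1/11 = -5223 - 3/11 = -57456/11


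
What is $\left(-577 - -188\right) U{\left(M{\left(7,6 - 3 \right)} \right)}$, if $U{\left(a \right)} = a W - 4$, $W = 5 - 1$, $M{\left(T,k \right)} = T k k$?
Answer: $-96472$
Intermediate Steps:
$M{\left(T,k \right)} = T k^{2}$
$W = 4$ ($W = 5 - 1 = 4$)
$U{\left(a \right)} = -4 + 4 a$ ($U{\left(a \right)} = a 4 - 4 = 4 a - 4 = -4 + 4 a$)
$\left(-577 - -188\right) U{\left(M{\left(7,6 - 3 \right)} \right)} = \left(-577 - -188\right) \left(-4 + 4 \cdot 7 \left(6 - 3\right)^{2}\right) = \left(-577 + 188\right) \left(-4 + 4 \cdot 7 \left(6 - 3\right)^{2}\right) = - 389 \left(-4 + 4 \cdot 7 \cdot 3^{2}\right) = - 389 \left(-4 + 4 \cdot 7 \cdot 9\right) = - 389 \left(-4 + 4 \cdot 63\right) = - 389 \left(-4 + 252\right) = \left(-389\right) 248 = -96472$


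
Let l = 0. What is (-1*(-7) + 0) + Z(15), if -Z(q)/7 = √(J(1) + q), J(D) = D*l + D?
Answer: -21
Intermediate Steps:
J(D) = D (J(D) = D*0 + D = 0 + D = D)
Z(q) = -7*√(1 + q)
(-1*(-7) + 0) + Z(15) = (-1*(-7) + 0) - 7*√(1 + 15) = (7 + 0) - 7*√16 = 7 - 7*4 = 7 - 28 = -21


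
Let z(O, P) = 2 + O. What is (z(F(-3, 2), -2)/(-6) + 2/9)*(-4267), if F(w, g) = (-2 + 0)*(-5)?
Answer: 68272/9 ≈ 7585.8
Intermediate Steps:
F(w, g) = 10 (F(w, g) = -2*(-5) = 10)
(z(F(-3, 2), -2)/(-6) + 2/9)*(-4267) = ((2 + 10)/(-6) + 2/9)*(-4267) = (12*(-⅙) + 2*(⅑))*(-4267) = (-2 + 2/9)*(-4267) = -16/9*(-4267) = 68272/9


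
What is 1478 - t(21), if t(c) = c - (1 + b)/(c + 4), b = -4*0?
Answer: 36426/25 ≈ 1457.0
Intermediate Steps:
b = 0
t(c) = c - 1/(4 + c) (t(c) = c - (1 + 0)/(c + 4) = c - 1/(4 + c))
1478 - t(21) = 1478 - (-1 + 21² + 4*21)/(4 + 21) = 1478 - (-1 + 441 + 84)/25 = 1478 - 524/25 = 36426/25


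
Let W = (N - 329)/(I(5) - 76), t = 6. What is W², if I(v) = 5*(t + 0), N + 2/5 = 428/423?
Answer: 482387200681/9465344100 ≈ 50.964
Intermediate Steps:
N = 1294/2115 (N = -⅖ + 428/423 = 1294/2115 ≈ 0.61182)
I(v) = 30 (I(v) = 5*(6 + 0) = 5*6 = 30)
W = 694541/97290 (W = (1294/2115 - 329)/(30 - 76) = -694541/2115/(-46) = -694541/2115*(-1/46) = 694541/97290 ≈ 7.1389)
W² = (694541/97290)² = 482387200681/9465344100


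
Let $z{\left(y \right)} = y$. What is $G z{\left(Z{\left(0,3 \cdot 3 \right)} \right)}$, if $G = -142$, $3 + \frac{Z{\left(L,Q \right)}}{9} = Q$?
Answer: $-7668$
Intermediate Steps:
$Z{\left(L,Q \right)} = -27 + 9 Q$
$G z{\left(Z{\left(0,3 \cdot 3 \right)} \right)} = - 142 \left(-27 + 9 \cdot 3 \cdot 3\right) = - 142 \left(-27 + 9 \cdot 9\right) = - 142 \left(-27 + 81\right) = \left(-142\right) 54 = -7668$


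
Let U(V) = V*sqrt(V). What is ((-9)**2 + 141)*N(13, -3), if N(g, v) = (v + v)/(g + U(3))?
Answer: -8658/71 + 1998*sqrt(3)/71 ≈ -73.202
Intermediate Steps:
U(V) = V**(3/2)
N(g, v) = 2*v/(g + 3*sqrt(3)) (N(g, v) = (v + v)/(g + 3**(3/2)) = (2*v)/(g + 3*sqrt(3)) = 2*v/(g + 3*sqrt(3)))
((-9)**2 + 141)*N(13, -3) = ((-9)**2 + 141)*(2*(-3)/(13 + 3*sqrt(3))) = (81 + 141)*(-6/(13 + 3*sqrt(3))) = 222*(-6/(13 + 3*sqrt(3))) = -1332/(13 + 3*sqrt(3))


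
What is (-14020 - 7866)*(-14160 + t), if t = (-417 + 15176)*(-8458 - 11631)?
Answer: 6489367762946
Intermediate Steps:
t = -296493551 (t = 14759*(-20089) = -296493551)
(-14020 - 7866)*(-14160 + t) = (-14020 - 7866)*(-14160 - 296493551) = -21886*(-296507711) = 6489367762946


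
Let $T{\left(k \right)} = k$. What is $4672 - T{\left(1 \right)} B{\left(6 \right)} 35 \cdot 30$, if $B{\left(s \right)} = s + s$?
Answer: $-7928$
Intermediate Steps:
$B{\left(s \right)} = 2 s$
$4672 - T{\left(1 \right)} B{\left(6 \right)} 35 \cdot 30 = 4672 - 1 \cdot 2 \cdot 6 \cdot 35 \cdot 30 = 4672 - 1 \cdot 12 \cdot 35 \cdot 30 = 4672 - 12 \cdot 35 \cdot 30 = 4672 - 420 \cdot 30 = 4672 - 12600 = -7928$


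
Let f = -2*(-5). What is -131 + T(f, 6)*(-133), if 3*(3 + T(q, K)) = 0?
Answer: 268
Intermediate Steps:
f = 10
T(q, K) = -3 (T(q, K) = -3 + (⅓)*0 = -3 + 0 = -3)
-131 + T(f, 6)*(-133) = -131 - 3*(-133) = -131 + 399 = 268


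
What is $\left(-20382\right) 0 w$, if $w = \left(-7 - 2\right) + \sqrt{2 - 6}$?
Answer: $0$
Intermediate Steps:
$w = -9 + 2 i$ ($w = -9 + \sqrt{-4} = -9 + 2 i \approx -9.0 + 2.0 i$)
$\left(-20382\right) 0 w = \left(-20382\right) 0 \left(-9 + 2 i\right) = 0 \left(-9 + 2 i\right) = 0$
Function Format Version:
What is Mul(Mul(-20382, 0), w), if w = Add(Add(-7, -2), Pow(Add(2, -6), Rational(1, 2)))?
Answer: 0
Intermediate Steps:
w = Add(-9, Mul(2, I)) (w = Add(-9, Pow(-4, Rational(1, 2))) = Add(-9, Mul(2, I)) ≈ Add(-9.0000, Mul(2.0000, I)))
Mul(Mul(-20382, 0), w) = Mul(Mul(-20382, 0), Add(-9, Mul(2, I))) = Mul(0, Add(-9, Mul(2, I))) = 0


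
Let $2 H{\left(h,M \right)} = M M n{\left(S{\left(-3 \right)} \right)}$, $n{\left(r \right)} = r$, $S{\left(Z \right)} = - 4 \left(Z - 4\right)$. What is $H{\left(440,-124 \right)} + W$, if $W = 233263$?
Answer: $448527$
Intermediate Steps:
$S{\left(Z \right)} = 16 - 4 Z$ ($S{\left(Z \right)} = - 4 \left(-4 + Z\right) = 16 - 4 Z$)
$H{\left(h,M \right)} = 14 M^{2}$ ($H{\left(h,M \right)} = \frac{M M \left(16 - -12\right)}{2} = \frac{M^{2} \left(16 + 12\right)}{2} = \frac{M^{2} \cdot 28}{2} = \frac{28 M^{2}}{2} = 14 M^{2}$)
$H{\left(440,-124 \right)} + W = 14 \left(-124\right)^{2} + 233263 = 14 \cdot 15376 + 233263 = 215264 + 233263 = 448527$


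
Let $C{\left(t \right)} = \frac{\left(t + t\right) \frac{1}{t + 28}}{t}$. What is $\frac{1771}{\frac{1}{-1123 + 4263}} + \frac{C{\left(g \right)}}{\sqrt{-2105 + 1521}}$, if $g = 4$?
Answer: $5560940 - \frac{i \sqrt{146}}{4672} \approx 5.5609 \cdot 10^{6} - 0.0025863 i$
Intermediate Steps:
$C{\left(t \right)} = \frac{2}{28 + t}$ ($C{\left(t \right)} = \frac{2 t \frac{1}{28 + t}}{t} = \frac{2}{28 + t}$)
$\frac{1771}{\frac{1}{-1123 + 4263}} + \frac{C{\left(g \right)}}{\sqrt{-2105 + 1521}} = \frac{1771}{\frac{1}{-1123 + 4263}} + \frac{2 \frac{1}{28 + 4}}{\sqrt{-2105 + 1521}} = \frac{1771}{\frac{1}{3140}} + \frac{2 \cdot \frac{1}{32}}{\sqrt{-584}} = 1771 \frac{1}{\frac{1}{3140}} + \frac{2 \cdot \frac{1}{32}}{2 i \sqrt{146}} = 1771 \cdot 3140 + \frac{\left(- \frac{1}{292}\right) i \sqrt{146}}{16} = 5560940 - \frac{i \sqrt{146}}{4672}$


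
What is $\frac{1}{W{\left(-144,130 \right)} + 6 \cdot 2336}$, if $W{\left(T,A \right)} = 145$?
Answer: $\frac{1}{14161} \approx 7.0616 \cdot 10^{-5}$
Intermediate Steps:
$\frac{1}{W{\left(-144,130 \right)} + 6 \cdot 2336} = \frac{1}{145 + 6 \cdot 2336} = \frac{1}{145 + 14016} = \frac{1}{14161}$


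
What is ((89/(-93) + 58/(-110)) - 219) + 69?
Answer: -774842/5115 ≈ -151.48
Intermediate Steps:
((89/(-93) + 58/(-110)) - 219) + 69 = ((89*(-1/93) + 58*(-1/110)) - 219) + 69 = ((-89/93 - 29/55) - 219) + 69 = (-7592/5115 - 219) + 69 = -1127777/5115 + 69 = -774842/5115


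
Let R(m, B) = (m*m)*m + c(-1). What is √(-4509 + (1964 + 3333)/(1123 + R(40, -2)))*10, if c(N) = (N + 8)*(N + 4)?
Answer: 5*I*√4783670477714/16286 ≈ 671.48*I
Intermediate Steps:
c(N) = (4 + N)*(8 + N) (c(N) = (8 + N)*(4 + N) = (4 + N)*(8 + N))
R(m, B) = 21 + m³ (R(m, B) = (m*m)*m + (32 + (-1)² + 12*(-1)) = m²*m + (32 + 1 - 12) = m³ + 21 = 21 + m³)
√(-4509 + (1964 + 3333)/(1123 + R(40, -2)))*10 = √(-4509 + (1964 + 3333)/(1123 + (21 + 40³)))*10 = √(-4509 + 5297/(1123 + (21 + 64000)))*10 = √(-4509 + 5297/(1123 + 64021))*10 = √(-4509 + 5297/65144)*10 = √(-293728999/65144)*10 = (I*√4783670477714/32572)*10 = 5*I*√4783670477714/16286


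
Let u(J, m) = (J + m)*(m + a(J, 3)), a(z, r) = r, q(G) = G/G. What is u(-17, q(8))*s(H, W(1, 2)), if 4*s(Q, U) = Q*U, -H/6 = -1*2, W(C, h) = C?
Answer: -192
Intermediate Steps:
q(G) = 1
u(J, m) = (3 + m)*(J + m) (u(J, m) = (J + m)*(m + 3) = (J + m)*(3 + m) = (3 + m)*(J + m))
H = 12 (H = -(-6)*2 = -6*(-2) = 12)
s(Q, U) = Q*U/4 (s(Q, U) = (Q*U)/4 = Q*U/4)
u(-17, q(8))*s(H, W(1, 2)) = (1**2 + 3*(-17) + 3*1 - 17*1)*((1/4)*12*1) = (1 - 51 + 3 - 17)*3 = -64*3 = -192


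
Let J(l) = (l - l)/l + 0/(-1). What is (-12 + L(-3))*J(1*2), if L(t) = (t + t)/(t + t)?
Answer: 0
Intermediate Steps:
L(t) = 1 (L(t) = (2*t)/((2*t)) = (2*t)*(1/(2*t)) = 1)
J(l) = 0 (J(l) = 0/l + 0*(-1) = 0 + 0 = 0)
(-12 + L(-3))*J(1*2) = (-12 + 1)*0 = -11*0 = 0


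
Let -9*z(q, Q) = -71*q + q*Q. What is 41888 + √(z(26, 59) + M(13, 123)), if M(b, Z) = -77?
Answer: 41888 + I*√381/3 ≈ 41888.0 + 6.5064*I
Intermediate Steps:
z(q, Q) = 71*q/9 - Q*q/9 (z(q, Q) = -(-71*q + q*Q)/9 = -(-71*q + Q*q)/9 = 71*q/9 - Q*q/9)
41888 + √(z(26, 59) + M(13, 123)) = 41888 + √((⅑)*26*(71 - 1*59) - 77) = 41888 + √((⅑)*26*(71 - 59) - 77) = 41888 + √((⅑)*26*12 - 77) = 41888 + √(104/3 - 77) = 41888 + √(-127/3) = 41888 + I*√381/3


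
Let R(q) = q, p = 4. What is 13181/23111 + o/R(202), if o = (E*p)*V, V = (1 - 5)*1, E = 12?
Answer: -887375/2334211 ≈ -0.38016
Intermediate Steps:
V = -4 (V = -4*1 = -4)
o = -192 (o = (12*4)*(-4) = 48*(-4) = -192)
13181/23111 + o/R(202) = 13181/23111 - 192/202 = 13181*(1/23111) - 192*1/202 = 13181/23111 - 96/101 = -887375/2334211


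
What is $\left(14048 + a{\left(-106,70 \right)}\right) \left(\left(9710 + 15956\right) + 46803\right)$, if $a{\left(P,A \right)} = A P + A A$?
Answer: $835422632$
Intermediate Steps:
$a{\left(P,A \right)} = A^{2} + A P$ ($a{\left(P,A \right)} = A P + A^{2} = A^{2} + A P$)
$\left(14048 + a{\left(-106,70 \right)}\right) \left(\left(9710 + 15956\right) + 46803\right) = \left(14048 + 70 \left(70 - 106\right)\right) \left(\left(9710 + 15956\right) + 46803\right) = \left(14048 + 70 \left(-36\right)\right) \left(25666 + 46803\right) = \left(14048 - 2520\right) 72469 = 11528 \cdot 72469 = 835422632$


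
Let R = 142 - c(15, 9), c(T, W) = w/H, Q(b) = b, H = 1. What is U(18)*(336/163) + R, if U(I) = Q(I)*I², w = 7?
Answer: 1981557/163 ≈ 12157.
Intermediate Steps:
c(T, W) = 7 (c(T, W) = 7/1 = 7*1 = 7)
U(I) = I³ (U(I) = I*I² = I³)
R = 135 (R = 142 - 1*7 = 142 - 7 = 135)
U(18)*(336/163) + R = 18³*(336/163) + 135 = 5832*(336*(1/163)) + 135 = 5832*(336/163) + 135 = 1959552/163 + 135 = 1981557/163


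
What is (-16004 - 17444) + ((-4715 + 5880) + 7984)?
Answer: -24299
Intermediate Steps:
(-16004 - 17444) + ((-4715 + 5880) + 7984) = -33448 + (1165 + 7984) = -33448 + 9149 = -24299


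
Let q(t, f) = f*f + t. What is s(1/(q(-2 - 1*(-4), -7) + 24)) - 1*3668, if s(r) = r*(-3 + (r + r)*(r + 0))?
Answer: -1547454373/421875 ≈ -3668.0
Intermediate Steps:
q(t, f) = t + f**2 (q(t, f) = f**2 + t = t + f**2)
s(r) = r*(-3 + 2*r**2) (s(r) = r*(-3 + (2*r)*r) = r*(-3 + 2*r**2))
s(1/(q(-2 - 1*(-4), -7) + 24)) - 1*3668 = (-3 + 2*(1/(((-2 - 1*(-4)) + (-7)**2) + 24))**2)/(((-2 - 1*(-4)) + (-7)**2) + 24) - 1*3668 = (-3 + 2*(1/(((-2 + 4) + 49) + 24))**2)/(((-2 + 4) + 49) + 24) - 3668 = (-3 + 2*(1/((2 + 49) + 24))**2)/((2 + 49) + 24) - 3668 = (-3 + 2*(1/(51 + 24))**2)/(51 + 24) - 3668 = (-3 + 2*(1/75)**2)/75 - 3668 = (-3 + 2*(1/5625))/75 - 3668 = (-3 + 2/5625)/75 - 3668 = (1/75)*(-16873/5625) - 3668 = -16873/421875 - 3668 = -1547454373/421875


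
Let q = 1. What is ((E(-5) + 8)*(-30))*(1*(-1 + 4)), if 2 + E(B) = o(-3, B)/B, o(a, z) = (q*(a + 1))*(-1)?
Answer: -504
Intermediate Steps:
o(a, z) = -1 - a (o(a, z) = (1*(a + 1))*(-1) = (1*(1 + a))*(-1) = (1 + a)*(-1) = -1 - a)
E(B) = -2 + 2/B (E(B) = -2 + (-1 - 1*(-3))/B = -2 + (-1 + 3)/B = -2 + 2/B)
((E(-5) + 8)*(-30))*(1*(-1 + 4)) = (((-2 + 2/(-5)) + 8)*(-30))*(1*(-1 + 4)) = (((-2 + 2*(-1/5)) + 8)*(-30))*(1*3) = (((-2 - 2/5) + 8)*(-30))*3 = ((-12/5 + 8)*(-30))*3 = ((28/5)*(-30))*3 = -168*3 = -504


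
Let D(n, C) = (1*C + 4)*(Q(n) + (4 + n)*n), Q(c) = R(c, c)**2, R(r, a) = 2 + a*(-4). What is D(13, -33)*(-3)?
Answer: 236727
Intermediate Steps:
R(r, a) = 2 - 4*a
Q(c) = (2 - 4*c)**2
D(n, C) = (4 + C)*(4*(-1 + 2*n)**2 + n*(4 + n)) (D(n, C) = (1*C + 4)*(4*(-1 + 2*n)**2 + (4 + n)*n) = (C + 4)*(4*(-1 + 2*n)**2 + n*(4 + n)) = (4 + C)*(4*(-1 + 2*n)**2 + n*(4 + n)))
D(13, -33)*(-3) = (16 - 48*13 + 4*(-33) + 68*13**2 - 12*(-33)*13 + 17*(-33)*13**2)*(-3) = (16 - 624 - 132 + 68*169 + 5148 + 17*(-33)*169)*(-3) = (16 - 624 - 132 + 11492 + 5148 - 94809)*(-3) = -78909*(-3) = 236727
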